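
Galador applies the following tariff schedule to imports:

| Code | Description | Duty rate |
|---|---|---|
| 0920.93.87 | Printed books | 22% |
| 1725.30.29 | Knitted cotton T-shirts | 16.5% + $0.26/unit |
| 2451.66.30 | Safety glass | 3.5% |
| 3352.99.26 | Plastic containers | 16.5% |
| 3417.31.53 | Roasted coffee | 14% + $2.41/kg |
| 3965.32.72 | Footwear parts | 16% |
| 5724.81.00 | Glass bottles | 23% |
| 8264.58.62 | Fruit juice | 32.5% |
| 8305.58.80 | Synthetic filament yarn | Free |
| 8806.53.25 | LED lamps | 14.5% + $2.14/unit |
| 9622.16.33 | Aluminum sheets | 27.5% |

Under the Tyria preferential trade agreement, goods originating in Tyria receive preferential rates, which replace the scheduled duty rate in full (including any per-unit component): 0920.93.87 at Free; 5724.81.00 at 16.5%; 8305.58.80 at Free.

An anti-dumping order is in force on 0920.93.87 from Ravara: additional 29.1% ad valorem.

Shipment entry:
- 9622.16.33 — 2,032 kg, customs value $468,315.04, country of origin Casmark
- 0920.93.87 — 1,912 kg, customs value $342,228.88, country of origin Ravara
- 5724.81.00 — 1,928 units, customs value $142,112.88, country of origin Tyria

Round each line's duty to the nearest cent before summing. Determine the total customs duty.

Line 1 (9622.16.33, Casmark, 2,032 kg, $468,315.04):
Base rate for 9622.16.33 is 27.5%.
Duty = $468,315.04 × 27.5% = $128,786.64.
Line 2 (0920.93.87, Ravara, 1,912 kg, $342,228.88):
Base rate for 0920.93.87 is 22%.
0920.93.87 has an FTA preferential rate, but origin Ravara is not Tyria; base rate stands.
Additional duty on 0920.93.87 from Ravara: +29.1%. Applied ad valorem rate: 22% + 29.1% = 51.1%.
Duty = $342,228.88 × 51.1% = $174,878.96.
Line 3 (5724.81.00, Tyria, 1,928 units, $142,112.88):
Base rate for 5724.81.00 is 23%.
Origin Tyria qualifies under the Galador–Tyria agreement and 5724.81.00 is covered: preferential rate 16.5% applies instead.
Duty = $142,112.88 × 16.5% = $23,448.63.
Total = $128,786.64 + $174,878.96 + $23,448.63 = $327,114.23.

$327,114.23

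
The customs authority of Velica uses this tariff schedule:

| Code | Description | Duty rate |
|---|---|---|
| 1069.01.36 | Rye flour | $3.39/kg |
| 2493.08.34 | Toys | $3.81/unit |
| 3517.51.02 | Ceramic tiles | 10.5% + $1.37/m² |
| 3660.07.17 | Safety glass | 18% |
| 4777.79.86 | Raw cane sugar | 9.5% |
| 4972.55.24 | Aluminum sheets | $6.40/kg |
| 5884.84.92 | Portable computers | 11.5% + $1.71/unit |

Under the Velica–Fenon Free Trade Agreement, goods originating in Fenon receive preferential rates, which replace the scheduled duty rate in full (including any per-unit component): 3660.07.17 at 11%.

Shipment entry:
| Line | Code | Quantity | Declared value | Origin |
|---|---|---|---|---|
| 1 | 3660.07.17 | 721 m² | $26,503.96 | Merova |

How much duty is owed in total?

Line 1 (3660.07.17, Merova, 721 m², $26,503.96):
Base rate for 3660.07.17 is 18%.
3660.07.17 has an FTA preferential rate, but origin Merova is not Fenon; base rate stands.
Duty = $26,503.96 × 18% = $4,770.71.

$4,770.71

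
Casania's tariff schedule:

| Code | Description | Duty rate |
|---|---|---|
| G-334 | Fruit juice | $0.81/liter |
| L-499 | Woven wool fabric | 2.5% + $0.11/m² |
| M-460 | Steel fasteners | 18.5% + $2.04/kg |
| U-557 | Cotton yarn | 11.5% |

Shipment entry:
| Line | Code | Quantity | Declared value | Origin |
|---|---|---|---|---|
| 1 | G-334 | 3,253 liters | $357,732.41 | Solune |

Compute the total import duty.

$2,634.93

Line 1 (G-334, Solune, 3,253 liters, $357,732.41):
Base rate for G-334 is $0.81/liter.
Duty = 3,253 × $0.81 = $2,634.93.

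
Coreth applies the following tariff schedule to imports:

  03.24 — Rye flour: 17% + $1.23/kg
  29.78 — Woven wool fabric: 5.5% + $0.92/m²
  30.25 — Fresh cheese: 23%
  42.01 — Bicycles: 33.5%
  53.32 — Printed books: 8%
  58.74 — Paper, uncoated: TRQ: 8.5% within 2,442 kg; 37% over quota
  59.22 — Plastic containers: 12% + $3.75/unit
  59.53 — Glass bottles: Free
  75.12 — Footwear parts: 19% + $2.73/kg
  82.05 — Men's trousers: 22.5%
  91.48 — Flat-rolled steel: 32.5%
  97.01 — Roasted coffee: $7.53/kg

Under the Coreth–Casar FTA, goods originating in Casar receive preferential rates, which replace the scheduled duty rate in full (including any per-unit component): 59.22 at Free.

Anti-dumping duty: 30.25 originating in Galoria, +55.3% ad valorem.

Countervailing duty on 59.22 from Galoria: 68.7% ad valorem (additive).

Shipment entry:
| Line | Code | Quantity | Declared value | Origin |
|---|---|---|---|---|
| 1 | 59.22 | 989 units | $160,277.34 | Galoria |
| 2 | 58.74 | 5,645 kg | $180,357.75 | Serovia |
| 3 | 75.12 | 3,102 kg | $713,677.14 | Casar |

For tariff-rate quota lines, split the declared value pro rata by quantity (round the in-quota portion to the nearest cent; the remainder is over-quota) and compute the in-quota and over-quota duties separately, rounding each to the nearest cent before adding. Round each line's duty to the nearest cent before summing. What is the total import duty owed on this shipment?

Line 1 (59.22, Galoria, 989 units, $160,277.34):
Base rate for 59.22 is 12% + $3.75/unit.
59.22 has an FTA preferential rate, but origin Galoria is not Casar; base rate stands.
Additional duty on 59.22 from Galoria: +68.7%. Applied ad valorem rate: 12% + 68.7% = 80.7%.
Duty = $160,277.34 × 80.7% + 989 × $3.75 = $133,052.56.
Line 2 (58.74, Serovia, 5,645 kg, $180,357.75):
Code 58.74 is under a tariff-rate quota (threshold 2,442 kg). In-quota: 2,442 kg at 8.5%; over-quota: 3,203 kg at 37%.
Pro-rata value split: in-quota = $180,357.75 × 2,442/5,645 = $78,021.90; over-quota = $180,357.75 − $78,021.90 = $102,335.85.
In-quota duty = $78,021.90 × 8.5% = $6,631.86. Over-quota duty = $102,335.85 × 37% = $37,864.26.
Line duty = $6,631.86 + $37,864.26 = $44,496.12.
Line 3 (75.12, Casar, 3,102 kg, $713,677.14):
Base rate for 75.12 is 19% + $2.73/kg.
Origin Casar is the FTA partner but 75.12 is not on the preference list; base rate stands.
Duty = $713,677.14 × 19% + 3,102 × $2.73 = $144,067.12.
Total = $133,052.56 + $44,496.12 + $144,067.12 = $321,615.80.

$321,615.80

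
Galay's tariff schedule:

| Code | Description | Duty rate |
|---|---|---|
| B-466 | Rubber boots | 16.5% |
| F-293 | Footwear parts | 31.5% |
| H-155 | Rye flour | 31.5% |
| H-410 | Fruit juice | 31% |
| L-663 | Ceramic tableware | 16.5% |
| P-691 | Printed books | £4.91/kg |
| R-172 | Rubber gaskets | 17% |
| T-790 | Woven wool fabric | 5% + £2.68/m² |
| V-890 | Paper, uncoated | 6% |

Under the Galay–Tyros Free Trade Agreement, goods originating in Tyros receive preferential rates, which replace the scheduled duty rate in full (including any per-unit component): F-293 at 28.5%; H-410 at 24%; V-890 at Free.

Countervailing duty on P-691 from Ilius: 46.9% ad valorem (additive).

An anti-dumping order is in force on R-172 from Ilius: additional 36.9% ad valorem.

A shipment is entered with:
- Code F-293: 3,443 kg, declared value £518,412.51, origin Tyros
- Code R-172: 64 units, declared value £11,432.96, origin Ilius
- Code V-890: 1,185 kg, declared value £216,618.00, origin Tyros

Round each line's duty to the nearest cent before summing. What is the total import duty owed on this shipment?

Line 1 (F-293, Tyros, 3,443 kg, £518,412.51):
Base rate for F-293 is 31.5%.
Origin Tyros qualifies under the Galay–Tyros agreement and F-293 is covered: preferential rate 28.5% applies instead.
Duty = £518,412.51 × 28.5% = £147,747.57.
Line 2 (R-172, Ilius, 64 units, £11,432.96):
Base rate for R-172 is 17%.
Additional duty on R-172 from Ilius: +36.9%. Applied ad valorem rate: 17% + 36.9% = 53.9%.
Duty = £11,432.96 × 53.9% = £6,162.37.
Line 3 (V-890, Tyros, 1,185 kg, £216,618.00):
Base rate for V-890 is 6%.
Origin Tyros qualifies under the Galay–Tyros agreement and V-890 is covered: preferential rate Free applies instead.
Duty = £216,618.00 × 0% = £0.00.
Total = £147,747.57 + £6,162.37 + £0.00 = £153,909.94.

£153,909.94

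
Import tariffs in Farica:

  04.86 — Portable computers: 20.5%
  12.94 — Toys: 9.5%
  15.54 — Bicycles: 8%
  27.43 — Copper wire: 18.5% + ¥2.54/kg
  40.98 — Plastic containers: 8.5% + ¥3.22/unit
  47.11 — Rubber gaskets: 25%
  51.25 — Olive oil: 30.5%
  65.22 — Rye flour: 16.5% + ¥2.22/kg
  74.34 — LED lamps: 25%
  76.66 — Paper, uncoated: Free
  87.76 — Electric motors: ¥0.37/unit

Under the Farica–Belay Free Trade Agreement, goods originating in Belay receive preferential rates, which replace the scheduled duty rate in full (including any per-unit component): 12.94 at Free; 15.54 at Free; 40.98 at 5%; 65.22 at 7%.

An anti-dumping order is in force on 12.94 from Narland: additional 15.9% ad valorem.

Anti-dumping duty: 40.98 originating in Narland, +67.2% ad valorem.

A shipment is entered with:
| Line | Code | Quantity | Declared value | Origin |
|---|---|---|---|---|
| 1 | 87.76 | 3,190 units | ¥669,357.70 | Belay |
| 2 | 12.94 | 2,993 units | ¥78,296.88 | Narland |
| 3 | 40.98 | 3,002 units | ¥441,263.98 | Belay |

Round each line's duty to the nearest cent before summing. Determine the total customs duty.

¥43,130.91

Line 1 (87.76, Belay, 3,190 units, ¥669,357.70):
Base rate for 87.76 is ¥0.37/unit.
Origin Belay is the FTA partner but 87.76 is not on the preference list; base rate stands.
Duty = 3,190 × ¥0.37 = ¥1,180.30.
Line 2 (12.94, Narland, 2,993 units, ¥78,296.88):
Base rate for 12.94 is 9.5%.
12.94 has an FTA preferential rate, but origin Narland is not Belay; base rate stands.
Additional duty on 12.94 from Narland: +15.9%. Applied ad valorem rate: 9.5% + 15.9% = 25.4%.
Duty = ¥78,296.88 × 25.4% = ¥19,887.41.
Line 3 (40.98, Belay, 3,002 units, ¥441,263.98):
Base rate for 40.98 is 8.5% + ¥3.22/unit.
Origin Belay qualifies under the Farica–Belay agreement and 40.98 is covered: preferential rate 5% applies instead.
The additional-duty order on 40.98 targets Narland, not Belay; it does not apply.
Duty = ¥441,263.98 × 5% = ¥22,063.20.
Total = ¥1,180.30 + ¥19,887.41 + ¥22,063.20 = ¥43,130.91.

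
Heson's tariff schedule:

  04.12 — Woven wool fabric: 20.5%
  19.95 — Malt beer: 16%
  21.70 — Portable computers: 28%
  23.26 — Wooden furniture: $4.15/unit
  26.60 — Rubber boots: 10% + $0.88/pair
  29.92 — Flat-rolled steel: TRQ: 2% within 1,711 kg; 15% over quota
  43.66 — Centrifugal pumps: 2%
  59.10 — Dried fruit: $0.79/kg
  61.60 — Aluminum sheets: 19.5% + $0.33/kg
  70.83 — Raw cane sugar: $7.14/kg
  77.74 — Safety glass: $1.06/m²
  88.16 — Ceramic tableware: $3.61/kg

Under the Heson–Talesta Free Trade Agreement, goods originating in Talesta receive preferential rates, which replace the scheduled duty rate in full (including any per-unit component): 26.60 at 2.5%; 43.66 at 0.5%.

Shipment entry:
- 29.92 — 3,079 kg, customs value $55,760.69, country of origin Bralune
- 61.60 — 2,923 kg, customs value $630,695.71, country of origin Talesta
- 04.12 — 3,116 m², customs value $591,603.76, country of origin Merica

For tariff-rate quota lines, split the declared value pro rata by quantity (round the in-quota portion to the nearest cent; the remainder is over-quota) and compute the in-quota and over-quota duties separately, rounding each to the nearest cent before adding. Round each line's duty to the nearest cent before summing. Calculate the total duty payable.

Line 1 (29.92, Bralune, 3,079 kg, $55,760.69):
Code 29.92 is under a tariff-rate quota (threshold 1,711 kg). In-quota: 1,711 kg at 2%; over-quota: 1,368 kg at 15%.
Pro-rata value split: in-quota = $55,760.69 × 1,711/3,079 = $30,986.21; over-quota = $55,760.69 − $30,986.21 = $24,774.48.
In-quota duty = $30,986.21 × 2% = $619.72. Over-quota duty = $24,774.48 × 15% = $3,716.17.
Line duty = $619.72 + $3,716.17 = $4,335.89.
Line 2 (61.60, Talesta, 2,923 kg, $630,695.71):
Base rate for 61.60 is 19.5% + $0.33/kg.
Origin Talesta is the FTA partner but 61.60 is not on the preference list; base rate stands.
Duty = $630,695.71 × 19.5% + 2,923 × $0.33 = $123,950.25.
Line 3 (04.12, Merica, 3,116 m², $591,603.76):
Base rate for 04.12 is 20.5%.
Duty = $591,603.76 × 20.5% = $121,278.77.
Total = $4,335.89 + $123,950.25 + $121,278.77 = $249,564.91.

$249,564.91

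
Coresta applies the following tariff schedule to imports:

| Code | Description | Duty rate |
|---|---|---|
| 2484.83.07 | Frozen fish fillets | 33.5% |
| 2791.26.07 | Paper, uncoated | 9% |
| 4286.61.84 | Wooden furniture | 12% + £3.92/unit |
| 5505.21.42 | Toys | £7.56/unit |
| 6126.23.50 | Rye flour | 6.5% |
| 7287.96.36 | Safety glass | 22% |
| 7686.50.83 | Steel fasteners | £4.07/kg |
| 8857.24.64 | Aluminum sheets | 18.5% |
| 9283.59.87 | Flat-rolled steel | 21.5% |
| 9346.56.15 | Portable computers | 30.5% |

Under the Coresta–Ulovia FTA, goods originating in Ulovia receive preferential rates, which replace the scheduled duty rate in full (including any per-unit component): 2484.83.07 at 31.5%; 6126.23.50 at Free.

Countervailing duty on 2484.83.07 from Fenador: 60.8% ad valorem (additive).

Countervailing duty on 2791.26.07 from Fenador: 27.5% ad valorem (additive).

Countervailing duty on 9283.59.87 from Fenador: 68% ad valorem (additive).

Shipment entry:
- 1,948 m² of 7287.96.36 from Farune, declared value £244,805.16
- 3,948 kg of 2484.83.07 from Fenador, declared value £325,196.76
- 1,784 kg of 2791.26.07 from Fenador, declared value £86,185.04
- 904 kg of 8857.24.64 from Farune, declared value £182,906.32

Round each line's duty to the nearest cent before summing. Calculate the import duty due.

Line 1 (7287.96.36, Farune, 1,948 m², £244,805.16):
Base rate for 7287.96.36 is 22%.
Duty = £244,805.16 × 22% = £53,857.14.
Line 2 (2484.83.07, Fenador, 3,948 kg, £325,196.76):
Base rate for 2484.83.07 is 33.5%.
2484.83.07 has an FTA preferential rate, but origin Fenador is not Ulovia; base rate stands.
Additional duty on 2484.83.07 from Fenador: +60.8%. Applied ad valorem rate: 33.5% + 60.8% = 94.3%.
Duty = £325,196.76 × 94.3% = £306,660.54.
Line 3 (2791.26.07, Fenador, 1,784 kg, £86,185.04):
Base rate for 2791.26.07 is 9%.
Additional duty on 2791.26.07 from Fenador: +27.5%. Applied ad valorem rate: 9% + 27.5% = 36.5%.
Duty = £86,185.04 × 36.5% = £31,457.54.
Line 4 (8857.24.64, Farune, 904 kg, £182,906.32):
Base rate for 8857.24.64 is 18.5%.
Duty = £182,906.32 × 18.5% = £33,837.67.
Total = £53,857.14 + £306,660.54 + £31,457.54 + £33,837.67 = £425,812.89.

£425,812.89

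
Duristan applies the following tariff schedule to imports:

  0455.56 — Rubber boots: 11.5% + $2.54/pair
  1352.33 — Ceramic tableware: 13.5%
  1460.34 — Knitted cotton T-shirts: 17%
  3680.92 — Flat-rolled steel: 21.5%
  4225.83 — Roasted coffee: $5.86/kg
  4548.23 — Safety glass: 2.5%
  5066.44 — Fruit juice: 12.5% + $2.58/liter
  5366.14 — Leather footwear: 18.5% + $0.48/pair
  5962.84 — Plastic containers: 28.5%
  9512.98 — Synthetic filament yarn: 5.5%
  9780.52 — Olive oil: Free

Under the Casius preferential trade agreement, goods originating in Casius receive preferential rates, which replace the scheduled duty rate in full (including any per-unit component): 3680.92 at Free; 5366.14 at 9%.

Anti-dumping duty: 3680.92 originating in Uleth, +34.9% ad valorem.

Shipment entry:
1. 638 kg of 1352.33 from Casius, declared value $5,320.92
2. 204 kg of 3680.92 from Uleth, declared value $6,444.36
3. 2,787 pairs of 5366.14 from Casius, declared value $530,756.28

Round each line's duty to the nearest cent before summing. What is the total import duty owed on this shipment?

Line 1 (1352.33, Casius, 638 kg, $5,320.92):
Base rate for 1352.33 is 13.5%.
Origin Casius is the FTA partner but 1352.33 is not on the preference list; base rate stands.
Duty = $5,320.92 × 13.5% = $718.32.
Line 2 (3680.92, Uleth, 204 kg, $6,444.36):
Base rate for 3680.92 is 21.5%.
3680.92 has an FTA preferential rate, but origin Uleth is not Casius; base rate stands.
Additional duty on 3680.92 from Uleth: +34.9%. Applied ad valorem rate: 21.5% + 34.9% = 56.4%.
Duty = $6,444.36 × 56.4% = $3,634.62.
Line 3 (5366.14, Casius, 2,787 pairs, $530,756.28):
Base rate for 5366.14 is 18.5% + $0.48/pair.
Origin Casius qualifies under the Duristan–Casius agreement and 5366.14 is covered: preferential rate 9% applies instead.
Duty = $530,756.28 × 9% = $47,768.07.
Total = $718.32 + $3,634.62 + $47,768.07 = $52,121.01.

$52,121.01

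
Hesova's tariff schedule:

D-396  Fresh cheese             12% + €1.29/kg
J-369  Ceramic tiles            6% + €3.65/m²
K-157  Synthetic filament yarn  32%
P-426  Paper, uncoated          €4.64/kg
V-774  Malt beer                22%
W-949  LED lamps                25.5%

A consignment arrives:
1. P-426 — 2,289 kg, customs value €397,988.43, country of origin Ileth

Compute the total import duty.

€10,620.96

Line 1 (P-426, Ileth, 2,289 kg, €397,988.43):
Base rate for P-426 is €4.64/kg.
Duty = 2,289 × €4.64 = €10,620.96.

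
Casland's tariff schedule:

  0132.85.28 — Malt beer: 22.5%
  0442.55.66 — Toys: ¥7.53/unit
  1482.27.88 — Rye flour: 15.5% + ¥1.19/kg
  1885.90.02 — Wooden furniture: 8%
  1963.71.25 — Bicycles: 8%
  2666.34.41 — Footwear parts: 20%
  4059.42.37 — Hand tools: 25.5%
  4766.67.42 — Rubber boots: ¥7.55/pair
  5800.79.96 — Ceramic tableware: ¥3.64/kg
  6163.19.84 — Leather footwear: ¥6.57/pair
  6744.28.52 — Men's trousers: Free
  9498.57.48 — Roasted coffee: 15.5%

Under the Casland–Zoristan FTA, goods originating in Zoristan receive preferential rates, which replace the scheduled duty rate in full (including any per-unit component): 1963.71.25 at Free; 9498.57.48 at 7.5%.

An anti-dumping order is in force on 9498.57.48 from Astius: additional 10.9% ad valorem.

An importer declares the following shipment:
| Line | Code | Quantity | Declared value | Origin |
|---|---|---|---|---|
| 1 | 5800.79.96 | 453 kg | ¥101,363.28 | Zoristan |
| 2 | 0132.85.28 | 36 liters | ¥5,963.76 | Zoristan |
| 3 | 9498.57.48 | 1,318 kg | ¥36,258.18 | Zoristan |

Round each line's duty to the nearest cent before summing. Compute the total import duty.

Line 1 (5800.79.96, Zoristan, 453 kg, ¥101,363.28):
Base rate for 5800.79.96 is ¥3.64/kg.
Origin Zoristan is the FTA partner but 5800.79.96 is not on the preference list; base rate stands.
Duty = 453 × ¥3.64 = ¥1,648.92.
Line 2 (0132.85.28, Zoristan, 36 liters, ¥5,963.76):
Base rate for 0132.85.28 is 22.5%.
Origin Zoristan is the FTA partner but 0132.85.28 is not on the preference list; base rate stands.
Duty = ¥5,963.76 × 22.5% = ¥1,341.85.
Line 3 (9498.57.48, Zoristan, 1,318 kg, ¥36,258.18):
Base rate for 9498.57.48 is 15.5%.
Origin Zoristan qualifies under the Casland–Zoristan agreement and 9498.57.48 is covered: preferential rate 7.5% applies instead.
The additional-duty order on 9498.57.48 targets Astius, not Zoristan; it does not apply.
Duty = ¥36,258.18 × 7.5% = ¥2,719.36.
Total = ¥1,648.92 + ¥1,341.85 + ¥2,719.36 = ¥5,710.13.

¥5,710.13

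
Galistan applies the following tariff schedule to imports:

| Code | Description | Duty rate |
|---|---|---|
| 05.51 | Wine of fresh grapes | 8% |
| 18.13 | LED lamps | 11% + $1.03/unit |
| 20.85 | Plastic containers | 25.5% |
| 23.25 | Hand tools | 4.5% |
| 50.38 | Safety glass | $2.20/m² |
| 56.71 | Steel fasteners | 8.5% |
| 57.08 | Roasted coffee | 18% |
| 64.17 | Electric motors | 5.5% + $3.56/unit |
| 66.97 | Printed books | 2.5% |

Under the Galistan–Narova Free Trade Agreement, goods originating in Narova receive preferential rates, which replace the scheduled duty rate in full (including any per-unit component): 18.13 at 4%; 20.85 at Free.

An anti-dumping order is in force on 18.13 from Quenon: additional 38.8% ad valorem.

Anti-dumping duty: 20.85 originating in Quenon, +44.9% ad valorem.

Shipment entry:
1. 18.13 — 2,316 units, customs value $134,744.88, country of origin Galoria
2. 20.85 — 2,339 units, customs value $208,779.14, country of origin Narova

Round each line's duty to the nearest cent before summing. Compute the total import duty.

$17,207.42

Line 1 (18.13, Galoria, 2,316 units, $134,744.88):
Base rate for 18.13 is 11% + $1.03/unit.
18.13 has an FTA preferential rate, but origin Galoria is not Narova; base rate stands.
The additional-duty order on 18.13 targets Quenon, not Galoria; it does not apply.
Duty = $134,744.88 × 11% + 2,316 × $1.03 = $17,207.42.
Line 2 (20.85, Narova, 2,339 units, $208,779.14):
Base rate for 20.85 is 25.5%.
Origin Narova qualifies under the Galistan–Narova agreement and 20.85 is covered: preferential rate Free applies instead.
The additional-duty order on 20.85 targets Quenon, not Narova; it does not apply.
Duty = $208,779.14 × 0% = $0.00.
Total = $17,207.42 + $0.00 = $17,207.42.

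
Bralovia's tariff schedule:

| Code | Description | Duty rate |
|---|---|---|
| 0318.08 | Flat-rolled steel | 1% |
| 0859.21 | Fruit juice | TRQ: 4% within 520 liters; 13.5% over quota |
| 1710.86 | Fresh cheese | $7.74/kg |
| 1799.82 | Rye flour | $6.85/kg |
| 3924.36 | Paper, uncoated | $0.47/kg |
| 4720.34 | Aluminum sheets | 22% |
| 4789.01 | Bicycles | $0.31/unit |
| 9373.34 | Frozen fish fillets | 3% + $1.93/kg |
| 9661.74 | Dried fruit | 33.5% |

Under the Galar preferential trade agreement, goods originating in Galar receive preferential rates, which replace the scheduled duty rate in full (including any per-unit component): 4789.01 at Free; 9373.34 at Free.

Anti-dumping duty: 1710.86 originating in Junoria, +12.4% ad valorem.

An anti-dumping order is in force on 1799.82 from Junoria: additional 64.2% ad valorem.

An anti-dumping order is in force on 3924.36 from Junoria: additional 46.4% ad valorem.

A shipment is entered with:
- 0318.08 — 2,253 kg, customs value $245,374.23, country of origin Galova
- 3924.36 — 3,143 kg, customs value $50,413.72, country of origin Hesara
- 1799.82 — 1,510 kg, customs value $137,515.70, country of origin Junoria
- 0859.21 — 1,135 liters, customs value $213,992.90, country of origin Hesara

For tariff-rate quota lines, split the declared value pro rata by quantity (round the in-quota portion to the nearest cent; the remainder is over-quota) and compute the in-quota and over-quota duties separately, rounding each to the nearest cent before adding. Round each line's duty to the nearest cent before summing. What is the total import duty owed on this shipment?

Line 1 (0318.08, Galova, 2,253 kg, $245,374.23):
Base rate for 0318.08 is 1%.
Duty = $245,374.23 × 1% = $2,453.74.
Line 2 (3924.36, Hesara, 3,143 kg, $50,413.72):
Base rate for 3924.36 is $0.47/kg.
The additional-duty order on 3924.36 targets Junoria, not Hesara; it does not apply.
Duty = 3,143 × $0.47 = $1,477.21.
Line 3 (1799.82, Junoria, 1,510 kg, $137,515.70):
Base rate for 1799.82 is $6.85/kg.
Additional duty on 1799.82 from Junoria: +64.2% ad valorem. Applied ad valorem rate = 64.2%.
Duty = $137,515.70 × 64.2% + 1,510 × $6.85 = $98,628.58.
Line 4 (0859.21, Hesara, 1,135 liters, $213,992.90):
Code 0859.21 is under a tariff-rate quota (threshold 520 liters). In-quota: 520 liters at 4%; over-quota: 615 liters at 13.5%.
Pro-rata value split: in-quota = $213,992.90 × 520/1,135 = $98,040.80; over-quota = $213,992.90 − $98,040.80 = $115,952.10.
In-quota duty = $98,040.80 × 4% = $3,921.63. Over-quota duty = $115,952.10 × 13.5% = $15,653.53.
Line duty = $3,921.63 + $15,653.53 = $19,575.16.
Total = $2,453.74 + $1,477.21 + $98,628.58 + $19,575.16 = $122,134.69.

$122,134.69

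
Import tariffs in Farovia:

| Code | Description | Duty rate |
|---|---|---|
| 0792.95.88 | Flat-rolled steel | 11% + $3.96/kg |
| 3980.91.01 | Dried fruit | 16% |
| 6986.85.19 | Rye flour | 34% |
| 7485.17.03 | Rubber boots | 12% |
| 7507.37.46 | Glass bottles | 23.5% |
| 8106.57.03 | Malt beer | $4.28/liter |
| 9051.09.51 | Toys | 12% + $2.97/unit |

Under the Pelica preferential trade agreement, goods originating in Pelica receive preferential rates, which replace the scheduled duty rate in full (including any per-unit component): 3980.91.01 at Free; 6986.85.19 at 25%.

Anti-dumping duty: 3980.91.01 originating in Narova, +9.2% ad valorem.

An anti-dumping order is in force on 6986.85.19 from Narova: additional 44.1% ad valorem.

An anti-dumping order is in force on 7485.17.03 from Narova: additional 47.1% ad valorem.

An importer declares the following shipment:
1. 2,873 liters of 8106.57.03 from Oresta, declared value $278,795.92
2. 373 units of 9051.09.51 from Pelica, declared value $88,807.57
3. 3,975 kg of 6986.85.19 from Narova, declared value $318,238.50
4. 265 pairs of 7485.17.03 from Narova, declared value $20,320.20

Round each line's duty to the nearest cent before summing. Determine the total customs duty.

$284,614.67

Line 1 (8106.57.03, Oresta, 2,873 liters, $278,795.92):
Base rate for 8106.57.03 is $4.28/liter.
Duty = 2,873 × $4.28 = $12,296.44.
Line 2 (9051.09.51, Pelica, 373 units, $88,807.57):
Base rate for 9051.09.51 is 12% + $2.97/unit.
Origin Pelica is the FTA partner but 9051.09.51 is not on the preference list; base rate stands.
Duty = $88,807.57 × 12% + 373 × $2.97 = $11,764.72.
Line 3 (6986.85.19, Narova, 3,975 kg, $318,238.50):
Base rate for 6986.85.19 is 34%.
6986.85.19 has an FTA preferential rate, but origin Narova is not Pelica; base rate stands.
Additional duty on 6986.85.19 from Narova: +44.1%. Applied ad valorem rate: 34% + 44.1% = 78.1%.
Duty = $318,238.50 × 78.1% = $248,544.27.
Line 4 (7485.17.03, Narova, 265 pairs, $20,320.20):
Base rate for 7485.17.03 is 12%.
Additional duty on 7485.17.03 from Narova: +47.1%. Applied ad valorem rate: 12% + 47.1% = 59.1%.
Duty = $20,320.20 × 59.1% = $12,009.24.
Total = $12,296.44 + $11,764.72 + $248,544.27 + $12,009.24 = $284,614.67.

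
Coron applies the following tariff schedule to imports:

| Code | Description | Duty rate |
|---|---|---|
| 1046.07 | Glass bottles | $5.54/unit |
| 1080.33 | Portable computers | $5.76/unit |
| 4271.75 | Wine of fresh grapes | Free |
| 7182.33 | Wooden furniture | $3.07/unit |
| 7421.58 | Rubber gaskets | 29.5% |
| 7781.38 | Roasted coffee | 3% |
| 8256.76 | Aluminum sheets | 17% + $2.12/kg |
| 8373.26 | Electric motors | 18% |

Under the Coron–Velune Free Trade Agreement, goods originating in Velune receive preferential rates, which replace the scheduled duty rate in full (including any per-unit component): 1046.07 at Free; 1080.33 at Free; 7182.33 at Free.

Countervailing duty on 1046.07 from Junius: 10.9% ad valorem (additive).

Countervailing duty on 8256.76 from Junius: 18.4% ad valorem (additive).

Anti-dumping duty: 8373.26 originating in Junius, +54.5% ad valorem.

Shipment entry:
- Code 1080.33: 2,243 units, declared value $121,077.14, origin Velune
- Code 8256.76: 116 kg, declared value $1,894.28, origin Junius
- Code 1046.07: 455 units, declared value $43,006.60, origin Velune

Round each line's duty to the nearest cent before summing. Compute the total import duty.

$916.50

Line 1 (1080.33, Velune, 2,243 units, $121,077.14):
Base rate for 1080.33 is $5.76/unit.
Origin Velune qualifies under the Coron–Velune agreement and 1080.33 is covered: preferential rate Free applies instead.
Duty = $121,077.14 × 0% = $0.00.
Line 2 (8256.76, Junius, 116 kg, $1,894.28):
Base rate for 8256.76 is 17% + $2.12/kg.
Additional duty on 8256.76 from Junius: +18.4%. Applied ad valorem rate: 17% + 18.4% = 35.4%.
Duty = $1,894.28 × 35.4% + 116 × $2.12 = $916.50.
Line 3 (1046.07, Velune, 455 units, $43,006.60):
Base rate for 1046.07 is $5.54/unit.
Origin Velune qualifies under the Coron–Velune agreement and 1046.07 is covered: preferential rate Free applies instead.
The additional-duty order on 1046.07 targets Junius, not Velune; it does not apply.
Duty = $43,006.60 × 0% = $0.00.
Total = $0.00 + $916.50 + $0.00 = $916.50.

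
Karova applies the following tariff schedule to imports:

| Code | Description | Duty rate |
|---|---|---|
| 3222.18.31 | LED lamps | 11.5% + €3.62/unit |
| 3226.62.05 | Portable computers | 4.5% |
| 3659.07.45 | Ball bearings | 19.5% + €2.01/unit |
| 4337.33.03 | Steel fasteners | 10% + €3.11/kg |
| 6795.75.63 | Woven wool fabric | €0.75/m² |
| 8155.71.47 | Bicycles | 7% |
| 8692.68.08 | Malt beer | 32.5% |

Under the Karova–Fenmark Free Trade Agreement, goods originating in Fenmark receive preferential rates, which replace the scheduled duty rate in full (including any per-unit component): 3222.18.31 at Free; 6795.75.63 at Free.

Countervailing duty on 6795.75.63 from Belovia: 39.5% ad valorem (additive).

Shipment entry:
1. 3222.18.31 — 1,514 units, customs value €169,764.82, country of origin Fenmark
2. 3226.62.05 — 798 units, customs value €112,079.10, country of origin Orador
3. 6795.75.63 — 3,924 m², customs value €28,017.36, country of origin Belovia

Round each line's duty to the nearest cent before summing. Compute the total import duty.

€19,053.42

Line 1 (3222.18.31, Fenmark, 1,514 units, €169,764.82):
Base rate for 3222.18.31 is 11.5% + €3.62/unit.
Origin Fenmark qualifies under the Karova–Fenmark agreement and 3222.18.31 is covered: preferential rate Free applies instead.
Duty = €169,764.82 × 0% = €0.00.
Line 2 (3226.62.05, Orador, 798 units, €112,079.10):
Base rate for 3226.62.05 is 4.5%.
Duty = €112,079.10 × 4.5% = €5,043.56.
Line 3 (6795.75.63, Belovia, 3,924 m², €28,017.36):
Base rate for 6795.75.63 is €0.75/m².
6795.75.63 has an FTA preferential rate, but origin Belovia is not Fenmark; base rate stands.
Additional duty on 6795.75.63 from Belovia: +39.5% ad valorem. Applied ad valorem rate = 39.5%.
Duty = €28,017.36 × 39.5% + 3,924 × €0.75 = €14,009.86.
Total = €0.00 + €5,043.56 + €14,009.86 = €19,053.42.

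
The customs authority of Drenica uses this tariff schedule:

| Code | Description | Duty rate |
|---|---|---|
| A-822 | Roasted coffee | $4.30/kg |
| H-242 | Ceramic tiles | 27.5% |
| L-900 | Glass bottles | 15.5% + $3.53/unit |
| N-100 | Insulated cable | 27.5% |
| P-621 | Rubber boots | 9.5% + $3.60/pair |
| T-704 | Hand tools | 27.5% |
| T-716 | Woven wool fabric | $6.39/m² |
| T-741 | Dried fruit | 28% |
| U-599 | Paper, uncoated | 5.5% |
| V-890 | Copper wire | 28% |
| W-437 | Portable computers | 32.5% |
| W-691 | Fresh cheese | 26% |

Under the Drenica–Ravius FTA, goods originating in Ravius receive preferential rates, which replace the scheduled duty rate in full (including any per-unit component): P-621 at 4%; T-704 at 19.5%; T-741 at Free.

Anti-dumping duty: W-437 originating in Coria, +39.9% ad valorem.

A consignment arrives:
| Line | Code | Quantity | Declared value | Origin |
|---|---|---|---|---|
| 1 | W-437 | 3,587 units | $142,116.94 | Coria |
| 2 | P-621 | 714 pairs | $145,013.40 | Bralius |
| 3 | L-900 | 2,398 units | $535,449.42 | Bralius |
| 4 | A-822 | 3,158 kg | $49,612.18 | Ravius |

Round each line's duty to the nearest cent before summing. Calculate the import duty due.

Line 1 (W-437, Coria, 3,587 units, $142,116.94):
Base rate for W-437 is 32.5%.
Additional duty on W-437 from Coria: +39.9%. Applied ad valorem rate: 32.5% + 39.9% = 72.4%.
Duty = $142,116.94 × 72.4% = $102,892.66.
Line 2 (P-621, Bralius, 714 pairs, $145,013.40):
Base rate for P-621 is 9.5% + $3.60/pair.
P-621 has an FTA preferential rate, but origin Bralius is not Ravius; base rate stands.
Duty = $145,013.40 × 9.5% + 714 × $3.60 = $16,346.67.
Line 3 (L-900, Bralius, 2,398 units, $535,449.42):
Base rate for L-900 is 15.5% + $3.53/unit.
Duty = $535,449.42 × 15.5% + 2,398 × $3.53 = $91,459.60.
Line 4 (A-822, Ravius, 3,158 kg, $49,612.18):
Base rate for A-822 is $4.30/kg.
Origin Ravius is the FTA partner but A-822 is not on the preference list; base rate stands.
Duty = 3,158 × $4.30 = $13,579.40.
Total = $102,892.66 + $16,346.67 + $91,459.60 + $13,579.40 = $224,278.33.

$224,278.33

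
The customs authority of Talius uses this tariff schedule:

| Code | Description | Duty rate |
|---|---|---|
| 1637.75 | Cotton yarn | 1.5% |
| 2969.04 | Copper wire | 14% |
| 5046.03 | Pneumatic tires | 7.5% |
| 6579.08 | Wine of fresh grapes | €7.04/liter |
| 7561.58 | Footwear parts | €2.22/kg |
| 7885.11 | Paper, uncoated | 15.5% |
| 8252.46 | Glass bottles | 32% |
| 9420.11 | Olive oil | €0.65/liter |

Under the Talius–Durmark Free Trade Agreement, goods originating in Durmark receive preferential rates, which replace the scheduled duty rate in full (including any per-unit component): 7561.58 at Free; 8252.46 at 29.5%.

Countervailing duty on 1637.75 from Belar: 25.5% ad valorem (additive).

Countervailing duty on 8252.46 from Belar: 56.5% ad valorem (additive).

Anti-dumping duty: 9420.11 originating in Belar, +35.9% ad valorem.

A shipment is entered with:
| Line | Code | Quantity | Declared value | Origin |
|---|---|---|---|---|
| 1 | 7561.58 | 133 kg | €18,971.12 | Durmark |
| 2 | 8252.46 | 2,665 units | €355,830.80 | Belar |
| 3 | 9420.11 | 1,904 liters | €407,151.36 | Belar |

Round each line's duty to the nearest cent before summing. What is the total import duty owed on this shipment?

€462,315.20

Line 1 (7561.58, Durmark, 133 kg, €18,971.12):
Base rate for 7561.58 is €2.22/kg.
Origin Durmark qualifies under the Talius–Durmark agreement and 7561.58 is covered: preferential rate Free applies instead.
Duty = €18,971.12 × 0% = €0.00.
Line 2 (8252.46, Belar, 2,665 units, €355,830.80):
Base rate for 8252.46 is 32%.
8252.46 has an FTA preferential rate, but origin Belar is not Durmark; base rate stands.
Additional duty on 8252.46 from Belar: +56.5%. Applied ad valorem rate: 32% + 56.5% = 88.5%.
Duty = €355,830.80 × 88.5% = €314,910.26.
Line 3 (9420.11, Belar, 1,904 liters, €407,151.36):
Base rate for 9420.11 is €0.65/liter.
Additional duty on 9420.11 from Belar: +35.9% ad valorem. Applied ad valorem rate = 35.9%.
Duty = €407,151.36 × 35.9% + 1,904 × €0.65 = €147,404.94.
Total = €0.00 + €314,910.26 + €147,404.94 = €462,315.20.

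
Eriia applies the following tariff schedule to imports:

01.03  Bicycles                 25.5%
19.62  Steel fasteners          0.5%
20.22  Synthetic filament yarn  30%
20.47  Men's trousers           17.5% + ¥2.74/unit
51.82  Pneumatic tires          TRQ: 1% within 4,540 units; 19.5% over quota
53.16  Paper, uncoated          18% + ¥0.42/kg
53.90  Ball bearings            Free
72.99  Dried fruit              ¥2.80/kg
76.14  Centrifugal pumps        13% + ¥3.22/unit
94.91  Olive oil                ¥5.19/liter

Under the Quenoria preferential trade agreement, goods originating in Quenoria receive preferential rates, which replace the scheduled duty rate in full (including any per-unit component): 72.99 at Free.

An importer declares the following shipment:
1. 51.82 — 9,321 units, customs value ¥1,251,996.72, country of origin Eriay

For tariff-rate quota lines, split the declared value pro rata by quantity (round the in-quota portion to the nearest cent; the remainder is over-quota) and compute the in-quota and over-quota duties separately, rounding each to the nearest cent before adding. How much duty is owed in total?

Line 1 (51.82, Eriay, 9,321 units, ¥1,251,996.72):
Code 51.82 is under a tariff-rate quota (threshold 4,540 units). In-quota: 4,540 units at 1%; over-quota: 4,781 units at 19.5%.
Pro-rata value split: in-quota = ¥1,251,996.72 × 4,540/9,321 = ¥609,812.80; over-quota = ¥1,251,996.72 − ¥609,812.80 = ¥642,183.92.
In-quota duty = ¥609,812.80 × 1% = ¥6,098.13. Over-quota duty = ¥642,183.92 × 19.5% = ¥125,225.86.
Line duty = ¥6,098.13 + ¥125,225.86 = ¥131,323.99.

¥131,323.99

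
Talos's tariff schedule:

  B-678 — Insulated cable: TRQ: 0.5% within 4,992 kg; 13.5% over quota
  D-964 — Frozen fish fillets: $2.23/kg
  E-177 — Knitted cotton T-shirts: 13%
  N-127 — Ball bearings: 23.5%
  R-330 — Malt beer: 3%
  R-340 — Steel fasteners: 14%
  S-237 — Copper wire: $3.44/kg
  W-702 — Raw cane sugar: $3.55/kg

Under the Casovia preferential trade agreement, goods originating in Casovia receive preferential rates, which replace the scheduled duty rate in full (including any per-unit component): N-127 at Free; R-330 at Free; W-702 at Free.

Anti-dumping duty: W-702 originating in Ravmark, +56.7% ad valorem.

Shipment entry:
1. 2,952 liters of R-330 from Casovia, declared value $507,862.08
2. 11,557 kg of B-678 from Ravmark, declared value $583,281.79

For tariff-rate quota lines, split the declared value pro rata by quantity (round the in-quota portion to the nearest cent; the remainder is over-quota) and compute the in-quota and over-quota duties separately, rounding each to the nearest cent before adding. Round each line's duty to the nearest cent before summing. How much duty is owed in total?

Line 1 (R-330, Casovia, 2,952 liters, $507,862.08):
Base rate for R-330 is 3%.
Origin Casovia qualifies under the Talos–Casovia agreement and R-330 is covered: preferential rate Free applies instead.
Duty = $507,862.08 × 0% = $0.00.
Line 2 (B-678, Ravmark, 11,557 kg, $583,281.79):
Code B-678 is under a tariff-rate quota (threshold 4,992 kg). In-quota: 4,992 kg at 0.5%; over-quota: 6,565 kg at 13.5%.
Pro-rata value split: in-quota = $583,281.79 × 4,992/11,557 = $251,946.24; over-quota = $583,281.79 − $251,946.24 = $331,335.55.
In-quota duty = $251,946.24 × 0.5% = $1,259.73. Over-quota duty = $331,335.55 × 13.5% = $44,730.30.
Line duty = $1,259.73 + $44,730.30 = $45,990.03.
Total = $0.00 + $45,990.03 = $45,990.03.

$45,990.03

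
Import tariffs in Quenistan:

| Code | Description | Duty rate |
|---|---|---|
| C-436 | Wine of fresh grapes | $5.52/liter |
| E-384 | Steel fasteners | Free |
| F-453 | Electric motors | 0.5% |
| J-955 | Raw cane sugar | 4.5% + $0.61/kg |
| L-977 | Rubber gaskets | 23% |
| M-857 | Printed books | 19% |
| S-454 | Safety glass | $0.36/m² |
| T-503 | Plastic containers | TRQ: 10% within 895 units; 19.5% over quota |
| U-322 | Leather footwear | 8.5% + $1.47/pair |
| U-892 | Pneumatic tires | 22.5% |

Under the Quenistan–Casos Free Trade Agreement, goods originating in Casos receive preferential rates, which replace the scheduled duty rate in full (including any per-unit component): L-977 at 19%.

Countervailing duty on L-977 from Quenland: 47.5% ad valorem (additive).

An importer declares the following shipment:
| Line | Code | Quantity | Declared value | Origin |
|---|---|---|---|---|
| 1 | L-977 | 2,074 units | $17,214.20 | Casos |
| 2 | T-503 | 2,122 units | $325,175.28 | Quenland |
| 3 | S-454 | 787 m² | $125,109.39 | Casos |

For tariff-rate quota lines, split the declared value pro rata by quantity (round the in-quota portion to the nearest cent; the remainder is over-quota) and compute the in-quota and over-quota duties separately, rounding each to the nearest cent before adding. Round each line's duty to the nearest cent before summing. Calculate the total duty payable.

Line 1 (L-977, Casos, 2,074 units, $17,214.20):
Base rate for L-977 is 23%.
Origin Casos qualifies under the Quenistan–Casos agreement and L-977 is covered: preferential rate 19% applies instead.
The additional-duty order on L-977 targets Quenland, not Casos; it does not apply.
Duty = $17,214.20 × 19% = $3,270.70.
Line 2 (T-503, Quenland, 2,122 units, $325,175.28):
Code T-503 is under a tariff-rate quota (threshold 895 units). In-quota: 895 units at 10%; over-quota: 1,227 units at 19.5%.
Pro-rata value split: in-quota = $325,175.28 × 895/2,122 = $137,149.80; over-quota = $325,175.28 − $137,149.80 = $188,025.48.
In-quota duty = $137,149.80 × 10% = $13,714.98. Over-quota duty = $188,025.48 × 19.5% = $36,664.97.
Line duty = $13,714.98 + $36,664.97 = $50,379.95.
Line 3 (S-454, Casos, 787 m², $125,109.39):
Base rate for S-454 is $0.36/m².
Origin Casos is the FTA partner but S-454 is not on the preference list; base rate stands.
Duty = 787 × $0.36 = $283.32.
Total = $3,270.70 + $50,379.95 + $283.32 = $53,933.97.

$53,933.97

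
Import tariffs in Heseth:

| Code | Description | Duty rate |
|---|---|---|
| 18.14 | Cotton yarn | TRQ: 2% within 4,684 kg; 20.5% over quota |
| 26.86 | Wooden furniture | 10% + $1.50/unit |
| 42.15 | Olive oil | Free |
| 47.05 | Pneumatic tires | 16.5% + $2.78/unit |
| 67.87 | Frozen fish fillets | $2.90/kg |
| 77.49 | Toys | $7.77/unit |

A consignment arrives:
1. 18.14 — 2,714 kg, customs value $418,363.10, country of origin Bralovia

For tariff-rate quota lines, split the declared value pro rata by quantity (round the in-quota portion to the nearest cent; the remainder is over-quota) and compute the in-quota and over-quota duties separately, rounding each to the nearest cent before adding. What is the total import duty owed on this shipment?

$8,367.26

Line 1 (18.14, Bralovia, 2,714 kg, $418,363.10):
Code 18.14 is under a tariff-rate quota (threshold 4,684 kg). Quantity 2,714 kg is within the quota, so the in-quota rate 2% applies to the full value.
Duty = $418,363.10 × 2% = $8,367.26.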